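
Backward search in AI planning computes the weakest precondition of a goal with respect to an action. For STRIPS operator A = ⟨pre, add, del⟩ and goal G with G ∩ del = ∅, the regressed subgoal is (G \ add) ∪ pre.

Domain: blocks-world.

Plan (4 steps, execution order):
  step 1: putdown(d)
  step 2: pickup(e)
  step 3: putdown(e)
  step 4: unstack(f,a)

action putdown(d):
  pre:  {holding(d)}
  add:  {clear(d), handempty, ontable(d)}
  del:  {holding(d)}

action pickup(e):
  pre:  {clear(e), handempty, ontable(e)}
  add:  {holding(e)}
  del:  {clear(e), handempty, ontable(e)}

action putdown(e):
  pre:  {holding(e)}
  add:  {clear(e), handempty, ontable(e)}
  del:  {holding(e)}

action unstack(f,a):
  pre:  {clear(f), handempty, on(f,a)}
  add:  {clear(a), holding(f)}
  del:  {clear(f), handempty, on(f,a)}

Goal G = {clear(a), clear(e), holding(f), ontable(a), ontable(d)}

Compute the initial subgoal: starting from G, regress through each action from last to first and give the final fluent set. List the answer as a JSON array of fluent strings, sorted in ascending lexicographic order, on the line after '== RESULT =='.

Regress step by step:
  through step 4 (unstack(f,a)): drop {clear(a), holding(f)}, keep {clear(e), ontable(a), ontable(d)}, require {clear(f), handempty, on(f,a)}
    → {clear(e), clear(f), handempty, on(f,a), ontable(a), ontable(d)}
  through step 3 (putdown(e)): drop {clear(e), handempty}, keep {clear(f), on(f,a), ontable(a), ontable(d)}, require {holding(e)}
    → {clear(f), holding(e), on(f,a), ontable(a), ontable(d)}
  through step 2 (pickup(e)): drop {holding(e)}, keep {clear(f), on(f,a), ontable(a), ontable(d)}, require {clear(e), handempty, ontable(e)}
    → {clear(e), clear(f), handempty, on(f,a), ontable(a), ontable(d), ontable(e)}
  through step 1 (putdown(d)): drop {handempty, ontable(d)}, keep {clear(e), clear(f), on(f,a), ontable(a), ontable(e)}, require {holding(d)}
    → {clear(e), clear(f), holding(d), on(f,a), ontable(a), ontable(e)}

== RESULT ==
["clear(e)", "clear(f)", "holding(d)", "on(f,a)", "ontable(a)", "ontable(e)"]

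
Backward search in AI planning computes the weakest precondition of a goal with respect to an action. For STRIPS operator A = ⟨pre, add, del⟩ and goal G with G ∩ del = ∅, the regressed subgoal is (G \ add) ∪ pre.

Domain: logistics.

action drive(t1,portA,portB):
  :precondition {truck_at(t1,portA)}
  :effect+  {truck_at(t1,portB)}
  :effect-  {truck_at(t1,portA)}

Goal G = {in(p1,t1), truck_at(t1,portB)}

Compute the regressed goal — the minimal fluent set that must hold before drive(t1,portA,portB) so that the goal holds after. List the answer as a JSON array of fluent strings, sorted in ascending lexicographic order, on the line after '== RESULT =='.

Compute (G \ add) ∪ pre:
  G ∩ del = {}  (empty — regression defined)
  G \ add = {in(p1,t1), truck_at(t1,portB)} \ {truck_at(t1,portB)} = {in(p1,t1)}
  ∪ pre   = {in(p1,t1)} ∪ {truck_at(t1,portA)}
          = {in(p1,t1), truck_at(t1,portA)}

== RESULT ==
["in(p1,t1)", "truck_at(t1,portA)"]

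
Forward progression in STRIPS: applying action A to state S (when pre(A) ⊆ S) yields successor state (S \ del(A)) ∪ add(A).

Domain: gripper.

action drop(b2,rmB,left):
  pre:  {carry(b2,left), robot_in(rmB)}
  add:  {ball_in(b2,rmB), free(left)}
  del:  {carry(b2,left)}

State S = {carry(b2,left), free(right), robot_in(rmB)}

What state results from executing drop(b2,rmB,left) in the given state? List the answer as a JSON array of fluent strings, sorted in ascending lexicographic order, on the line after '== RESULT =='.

Progress:
  pre ⊆ S: {carry(b2,left), robot_in(rmB)} ⊆ S  — applicable
  S \ del = {free(right), robot_in(rmB)}
  ∪ add   = {ball_in(b2,rmB), free(left), free(right), robot_in(rmB)}

== RESULT ==
["ball_in(b2,rmB)", "free(left)", "free(right)", "robot_in(rmB)"]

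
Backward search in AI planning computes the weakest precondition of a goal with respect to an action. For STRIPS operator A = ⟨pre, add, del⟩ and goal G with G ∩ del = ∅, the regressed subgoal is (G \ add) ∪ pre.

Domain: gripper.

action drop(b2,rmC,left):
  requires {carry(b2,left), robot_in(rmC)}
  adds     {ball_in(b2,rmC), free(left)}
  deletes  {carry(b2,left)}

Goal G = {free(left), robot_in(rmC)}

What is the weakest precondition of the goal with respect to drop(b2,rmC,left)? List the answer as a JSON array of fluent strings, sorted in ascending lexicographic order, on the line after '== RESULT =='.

Compute (G \ add) ∪ pre:
  G ∩ del = {}  (empty — regression defined)
  G \ add = {free(left), robot_in(rmC)} \ {ball_in(b2,rmC), free(left)} = {robot_in(rmC)}
  ∪ pre   = {robot_in(rmC)} ∪ {carry(b2,left), robot_in(rmC)}
          = {carry(b2,left), robot_in(rmC)}

== RESULT ==
["carry(b2,left)", "robot_in(rmC)"]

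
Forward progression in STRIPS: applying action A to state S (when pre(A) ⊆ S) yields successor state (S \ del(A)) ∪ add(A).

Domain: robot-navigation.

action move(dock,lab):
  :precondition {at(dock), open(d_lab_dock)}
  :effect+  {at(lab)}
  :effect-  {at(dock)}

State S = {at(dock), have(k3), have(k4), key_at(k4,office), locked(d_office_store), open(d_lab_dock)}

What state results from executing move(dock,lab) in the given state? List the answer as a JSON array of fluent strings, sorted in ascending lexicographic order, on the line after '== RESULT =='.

Progress:
  pre ⊆ S: {at(dock), open(d_lab_dock)} ⊆ S  — applicable
  S \ del = {have(k3), have(k4), key_at(k4,office), locked(d_office_store), open(d_lab_dock)}
  ∪ add   = {at(lab), have(k3), have(k4), key_at(k4,office), locked(d_office_store), open(d_lab_dock)}

== RESULT ==
["at(lab)", "have(k3)", "have(k4)", "key_at(k4,office)", "locked(d_office_store)", "open(d_lab_dock)"]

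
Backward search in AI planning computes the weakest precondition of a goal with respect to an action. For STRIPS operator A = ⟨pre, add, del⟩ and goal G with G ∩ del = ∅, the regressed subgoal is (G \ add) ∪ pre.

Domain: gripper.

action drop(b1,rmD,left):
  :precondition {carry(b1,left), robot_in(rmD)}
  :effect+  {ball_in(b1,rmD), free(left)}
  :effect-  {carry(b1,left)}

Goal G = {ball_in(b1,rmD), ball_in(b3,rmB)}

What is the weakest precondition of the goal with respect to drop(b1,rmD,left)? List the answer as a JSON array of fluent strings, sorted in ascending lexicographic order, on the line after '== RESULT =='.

Compute (G \ add) ∪ pre:
  G ∩ del = {}  (empty — regression defined)
  G \ add = {ball_in(b1,rmD), ball_in(b3,rmB)} \ {ball_in(b1,rmD), free(left)} = {ball_in(b3,rmB)}
  ∪ pre   = {ball_in(b3,rmB)} ∪ {carry(b1,left), robot_in(rmD)}
          = {ball_in(b3,rmB), carry(b1,left), robot_in(rmD)}

== RESULT ==
["ball_in(b3,rmB)", "carry(b1,left)", "robot_in(rmD)"]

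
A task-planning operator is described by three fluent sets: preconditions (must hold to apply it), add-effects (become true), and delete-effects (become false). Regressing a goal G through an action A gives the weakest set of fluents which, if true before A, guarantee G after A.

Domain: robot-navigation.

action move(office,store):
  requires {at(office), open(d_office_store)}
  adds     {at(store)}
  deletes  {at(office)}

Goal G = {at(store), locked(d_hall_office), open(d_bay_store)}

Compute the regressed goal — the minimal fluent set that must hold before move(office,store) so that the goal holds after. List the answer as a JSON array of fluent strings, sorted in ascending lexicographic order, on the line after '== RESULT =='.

Compute (G \ add) ∪ pre:
  G ∩ del = {}  (empty — regression defined)
  G \ add = {at(store), locked(d_hall_office), open(d_bay_store)} \ {at(store)} = {locked(d_hall_office), open(d_bay_store)}
  ∪ pre   = {locked(d_hall_office), open(d_bay_store)} ∪ {at(office), open(d_office_store)}
          = {at(office), locked(d_hall_office), open(d_bay_store), open(d_office_store)}

== RESULT ==
["at(office)", "locked(d_hall_office)", "open(d_bay_store)", "open(d_office_store)"]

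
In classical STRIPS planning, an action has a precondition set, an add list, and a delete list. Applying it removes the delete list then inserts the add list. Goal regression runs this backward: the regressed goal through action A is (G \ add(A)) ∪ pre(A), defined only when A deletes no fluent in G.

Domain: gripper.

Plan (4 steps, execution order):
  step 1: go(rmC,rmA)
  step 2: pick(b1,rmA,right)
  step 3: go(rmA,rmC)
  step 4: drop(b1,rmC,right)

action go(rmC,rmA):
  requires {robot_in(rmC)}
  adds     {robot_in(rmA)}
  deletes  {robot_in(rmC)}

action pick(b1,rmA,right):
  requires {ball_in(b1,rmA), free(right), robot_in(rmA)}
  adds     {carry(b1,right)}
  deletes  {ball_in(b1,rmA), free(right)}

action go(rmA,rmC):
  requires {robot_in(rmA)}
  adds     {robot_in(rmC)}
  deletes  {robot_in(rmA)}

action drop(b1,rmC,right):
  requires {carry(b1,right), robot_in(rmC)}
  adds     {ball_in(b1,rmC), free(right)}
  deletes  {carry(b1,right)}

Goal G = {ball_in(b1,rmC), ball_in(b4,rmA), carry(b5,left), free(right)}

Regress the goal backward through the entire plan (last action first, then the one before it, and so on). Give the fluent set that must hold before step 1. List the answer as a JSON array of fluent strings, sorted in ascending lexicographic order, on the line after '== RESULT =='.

Work backward from the goal:
  through step 4 (drop(b1,rmC,right)): drop {ball_in(b1,rmC), free(right)}, keep {ball_in(b4,rmA), carry(b5,left)}, require {carry(b1,right), robot_in(rmC)}
    → {ball_in(b4,rmA), carry(b1,right), carry(b5,left), robot_in(rmC)}
  through step 3 (go(rmA,rmC)): drop {robot_in(rmC)}, keep {ball_in(b4,rmA), carry(b1,right), carry(b5,left)}, require {robot_in(rmA)}
    → {ball_in(b4,rmA), carry(b1,right), carry(b5,left), robot_in(rmA)}
  through step 2 (pick(b1,rmA,right)): drop {carry(b1,right)}, keep {ball_in(b4,rmA), carry(b5,left), robot_in(rmA)}, require {ball_in(b1,rmA), free(right), robot_in(rmA)}
    → {ball_in(b1,rmA), ball_in(b4,rmA), carry(b5,left), free(right), robot_in(rmA)}
  through step 1 (go(rmC,rmA)): drop {robot_in(rmA)}, keep {ball_in(b1,rmA), ball_in(b4,rmA), carry(b5,left), free(right)}, require {robot_in(rmC)}
    → {ball_in(b1,rmA), ball_in(b4,rmA), carry(b5,left), free(right), robot_in(rmC)}

== RESULT ==
["ball_in(b1,rmA)", "ball_in(b4,rmA)", "carry(b5,left)", "free(right)", "robot_in(rmC)"]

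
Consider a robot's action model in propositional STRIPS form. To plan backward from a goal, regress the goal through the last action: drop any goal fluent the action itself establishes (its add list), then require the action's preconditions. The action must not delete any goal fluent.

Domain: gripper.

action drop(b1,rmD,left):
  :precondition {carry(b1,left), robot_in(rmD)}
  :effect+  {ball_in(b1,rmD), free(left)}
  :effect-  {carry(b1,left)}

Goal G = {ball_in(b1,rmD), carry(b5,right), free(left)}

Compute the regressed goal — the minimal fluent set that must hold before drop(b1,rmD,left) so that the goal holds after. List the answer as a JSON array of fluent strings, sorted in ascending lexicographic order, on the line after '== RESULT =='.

Regress:
  G ∩ del = {}  (empty — regression defined)
  G \ add = {ball_in(b1,rmD), carry(b5,right), free(left)} \ {ball_in(b1,rmD), free(left)} = {carry(b5,right)}
  ∪ pre   = {carry(b5,right)} ∪ {carry(b1,left), robot_in(rmD)}
          = {carry(b1,left), carry(b5,right), robot_in(rmD)}

== RESULT ==
["carry(b1,left)", "carry(b5,right)", "robot_in(rmD)"]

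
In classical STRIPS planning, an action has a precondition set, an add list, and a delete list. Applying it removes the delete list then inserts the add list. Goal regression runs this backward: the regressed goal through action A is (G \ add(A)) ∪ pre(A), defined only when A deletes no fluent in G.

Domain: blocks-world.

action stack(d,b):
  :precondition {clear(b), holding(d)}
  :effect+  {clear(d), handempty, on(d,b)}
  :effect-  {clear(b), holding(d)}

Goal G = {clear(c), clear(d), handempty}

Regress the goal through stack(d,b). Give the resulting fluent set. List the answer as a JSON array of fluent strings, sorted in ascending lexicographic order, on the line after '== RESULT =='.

Regress:
  G ∩ del = {}  (empty — regression defined)
  G \ add = {clear(c), clear(d), handempty} \ {clear(d), handempty, on(d,b)} = {clear(c)}
  ∪ pre   = {clear(c)} ∪ {clear(b), holding(d)}
          = {clear(b), clear(c), holding(d)}

== RESULT ==
["clear(b)", "clear(c)", "holding(d)"]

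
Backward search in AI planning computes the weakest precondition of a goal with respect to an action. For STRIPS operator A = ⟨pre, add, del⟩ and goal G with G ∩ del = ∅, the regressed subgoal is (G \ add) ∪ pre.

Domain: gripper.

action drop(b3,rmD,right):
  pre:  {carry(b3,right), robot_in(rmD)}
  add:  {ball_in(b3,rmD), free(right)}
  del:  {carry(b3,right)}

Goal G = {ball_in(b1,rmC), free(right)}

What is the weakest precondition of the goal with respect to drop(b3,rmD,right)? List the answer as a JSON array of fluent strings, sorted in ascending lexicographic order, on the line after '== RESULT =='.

Compute (G \ add) ∪ pre:
  G ∩ del = {}  (empty — regression defined)
  G \ add = {ball_in(b1,rmC), free(right)} \ {ball_in(b3,rmD), free(right)} = {ball_in(b1,rmC)}
  ∪ pre   = {ball_in(b1,rmC)} ∪ {carry(b3,right), robot_in(rmD)}
          = {ball_in(b1,rmC), carry(b3,right), robot_in(rmD)}

== RESULT ==
["ball_in(b1,rmC)", "carry(b3,right)", "robot_in(rmD)"]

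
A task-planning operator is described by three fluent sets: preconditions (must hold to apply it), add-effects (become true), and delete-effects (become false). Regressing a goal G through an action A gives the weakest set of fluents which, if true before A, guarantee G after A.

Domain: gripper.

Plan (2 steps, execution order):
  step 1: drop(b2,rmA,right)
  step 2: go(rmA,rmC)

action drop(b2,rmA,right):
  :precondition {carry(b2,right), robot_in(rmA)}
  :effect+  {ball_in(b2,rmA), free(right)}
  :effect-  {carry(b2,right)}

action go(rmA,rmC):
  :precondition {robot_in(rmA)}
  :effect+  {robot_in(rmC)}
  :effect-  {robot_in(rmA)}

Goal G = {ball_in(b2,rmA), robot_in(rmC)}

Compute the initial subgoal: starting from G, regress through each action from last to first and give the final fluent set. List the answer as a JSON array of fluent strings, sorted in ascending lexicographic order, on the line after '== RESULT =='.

Regress step by step:
  through step 2 (go(rmA,rmC)): drop {robot_in(rmC)}, keep {ball_in(b2,rmA)}, require {robot_in(rmA)}
    → {ball_in(b2,rmA), robot_in(rmA)}
  through step 1 (drop(b2,rmA,right)): drop {ball_in(b2,rmA)}, keep {robot_in(rmA)}, require {carry(b2,right), robot_in(rmA)}
    → {carry(b2,right), robot_in(rmA)}

== RESULT ==
["carry(b2,right)", "robot_in(rmA)"]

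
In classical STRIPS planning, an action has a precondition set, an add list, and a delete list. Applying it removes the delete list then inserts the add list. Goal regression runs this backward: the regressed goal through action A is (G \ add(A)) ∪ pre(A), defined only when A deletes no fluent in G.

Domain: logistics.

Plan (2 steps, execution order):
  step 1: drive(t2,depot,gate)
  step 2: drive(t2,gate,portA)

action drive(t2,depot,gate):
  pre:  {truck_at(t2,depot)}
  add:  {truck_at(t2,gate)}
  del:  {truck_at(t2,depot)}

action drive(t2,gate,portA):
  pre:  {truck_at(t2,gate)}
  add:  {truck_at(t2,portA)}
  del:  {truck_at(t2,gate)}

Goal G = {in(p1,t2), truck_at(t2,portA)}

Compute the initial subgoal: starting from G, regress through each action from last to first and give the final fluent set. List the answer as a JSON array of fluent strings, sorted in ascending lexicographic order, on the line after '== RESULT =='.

Regress step by step:
  through step 2 (drive(t2,gate,portA)): drop {truck_at(t2,portA)}, keep {in(p1,t2)}, require {truck_at(t2,gate)}
    → {in(p1,t2), truck_at(t2,gate)}
  through step 1 (drive(t2,depot,gate)): drop {truck_at(t2,gate)}, keep {in(p1,t2)}, require {truck_at(t2,depot)}
    → {in(p1,t2), truck_at(t2,depot)}

== RESULT ==
["in(p1,t2)", "truck_at(t2,depot)"]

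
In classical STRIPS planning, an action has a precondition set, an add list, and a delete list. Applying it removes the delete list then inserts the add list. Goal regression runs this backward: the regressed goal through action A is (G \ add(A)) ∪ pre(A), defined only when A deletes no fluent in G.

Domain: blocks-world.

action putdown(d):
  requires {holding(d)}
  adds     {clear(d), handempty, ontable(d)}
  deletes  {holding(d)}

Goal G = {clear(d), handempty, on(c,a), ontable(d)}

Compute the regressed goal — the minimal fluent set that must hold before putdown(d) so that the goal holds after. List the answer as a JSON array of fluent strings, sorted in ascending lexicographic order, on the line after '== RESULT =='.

Regress:
  G ∩ del = {}  (empty — regression defined)
  G \ add = {clear(d), handempty, on(c,a), ontable(d)} \ {clear(d), handempty, ontable(d)} = {on(c,a)}
  ∪ pre   = {on(c,a)} ∪ {holding(d)}
          = {holding(d), on(c,a)}

== RESULT ==
["holding(d)", "on(c,a)"]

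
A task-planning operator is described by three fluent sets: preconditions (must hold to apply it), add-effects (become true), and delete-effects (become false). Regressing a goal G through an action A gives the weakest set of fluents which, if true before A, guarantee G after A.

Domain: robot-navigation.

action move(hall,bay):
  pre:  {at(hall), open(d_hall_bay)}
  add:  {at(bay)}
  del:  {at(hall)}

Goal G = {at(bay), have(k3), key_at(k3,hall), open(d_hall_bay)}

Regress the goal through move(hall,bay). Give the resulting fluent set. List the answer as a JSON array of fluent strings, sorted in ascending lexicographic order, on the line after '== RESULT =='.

Regress:
  G ∩ del = {}  (empty — regression defined)
  G \ add = {at(bay), have(k3), key_at(k3,hall), open(d_hall_bay)} \ {at(bay)} = {have(k3), key_at(k3,hall), open(d_hall_bay)}
  ∪ pre   = {have(k3), key_at(k3,hall), open(d_hall_bay)} ∪ {at(hall), open(d_hall_bay)}
          = {at(hall), have(k3), key_at(k3,hall), open(d_hall_bay)}

== RESULT ==
["at(hall)", "have(k3)", "key_at(k3,hall)", "open(d_hall_bay)"]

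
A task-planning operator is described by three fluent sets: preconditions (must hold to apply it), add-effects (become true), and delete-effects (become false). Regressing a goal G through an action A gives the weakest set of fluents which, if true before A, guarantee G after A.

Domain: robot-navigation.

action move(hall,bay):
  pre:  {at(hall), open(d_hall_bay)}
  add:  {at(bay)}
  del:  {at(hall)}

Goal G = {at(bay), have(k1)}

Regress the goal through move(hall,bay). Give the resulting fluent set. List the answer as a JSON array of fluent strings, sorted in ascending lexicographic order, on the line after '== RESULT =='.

Regress:
  G ∩ del = {}  (empty — regression defined)
  G \ add = {at(bay), have(k1)} \ {at(bay)} = {have(k1)}
  ∪ pre   = {have(k1)} ∪ {at(hall), open(d_hall_bay)}
          = {at(hall), have(k1), open(d_hall_bay)}

== RESULT ==
["at(hall)", "have(k1)", "open(d_hall_bay)"]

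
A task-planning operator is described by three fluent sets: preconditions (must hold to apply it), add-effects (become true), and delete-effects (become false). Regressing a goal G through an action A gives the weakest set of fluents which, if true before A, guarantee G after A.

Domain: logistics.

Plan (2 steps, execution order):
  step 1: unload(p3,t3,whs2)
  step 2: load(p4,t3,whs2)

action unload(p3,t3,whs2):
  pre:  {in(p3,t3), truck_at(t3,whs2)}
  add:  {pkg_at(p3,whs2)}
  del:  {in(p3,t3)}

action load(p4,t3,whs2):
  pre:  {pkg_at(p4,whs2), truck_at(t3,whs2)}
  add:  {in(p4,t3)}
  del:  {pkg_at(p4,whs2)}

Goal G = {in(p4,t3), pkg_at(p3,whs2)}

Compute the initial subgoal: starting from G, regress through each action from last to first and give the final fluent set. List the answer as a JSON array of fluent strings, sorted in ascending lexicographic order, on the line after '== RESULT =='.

Regress step by step:
  through step 2 (load(p4,t3,whs2)): drop {in(p4,t3)}, keep {pkg_at(p3,whs2)}, require {pkg_at(p4,whs2), truck_at(t3,whs2)}
    → {pkg_at(p3,whs2), pkg_at(p4,whs2), truck_at(t3,whs2)}
  through step 1 (unload(p3,t3,whs2)): drop {pkg_at(p3,whs2)}, keep {pkg_at(p4,whs2), truck_at(t3,whs2)}, require {in(p3,t3), truck_at(t3,whs2)}
    → {in(p3,t3), pkg_at(p4,whs2), truck_at(t3,whs2)}

== RESULT ==
["in(p3,t3)", "pkg_at(p4,whs2)", "truck_at(t3,whs2)"]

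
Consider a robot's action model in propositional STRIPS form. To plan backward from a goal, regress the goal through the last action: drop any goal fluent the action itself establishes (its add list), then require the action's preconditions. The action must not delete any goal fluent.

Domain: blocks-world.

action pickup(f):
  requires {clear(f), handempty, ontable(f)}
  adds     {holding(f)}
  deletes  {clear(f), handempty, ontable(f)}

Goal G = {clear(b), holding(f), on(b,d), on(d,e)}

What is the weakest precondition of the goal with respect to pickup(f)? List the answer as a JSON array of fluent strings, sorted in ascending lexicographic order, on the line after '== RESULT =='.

Regress:
  G ∩ del = {}  (empty — regression defined)
  G \ add = {clear(b), holding(f), on(b,d), on(d,e)} \ {holding(f)} = {clear(b), on(b,d), on(d,e)}
  ∪ pre   = {clear(b), on(b,d), on(d,e)} ∪ {clear(f), handempty, ontable(f)}
          = {clear(b), clear(f), handempty, on(b,d), on(d,e), ontable(f)}

== RESULT ==
["clear(b)", "clear(f)", "handempty", "on(b,d)", "on(d,e)", "ontable(f)"]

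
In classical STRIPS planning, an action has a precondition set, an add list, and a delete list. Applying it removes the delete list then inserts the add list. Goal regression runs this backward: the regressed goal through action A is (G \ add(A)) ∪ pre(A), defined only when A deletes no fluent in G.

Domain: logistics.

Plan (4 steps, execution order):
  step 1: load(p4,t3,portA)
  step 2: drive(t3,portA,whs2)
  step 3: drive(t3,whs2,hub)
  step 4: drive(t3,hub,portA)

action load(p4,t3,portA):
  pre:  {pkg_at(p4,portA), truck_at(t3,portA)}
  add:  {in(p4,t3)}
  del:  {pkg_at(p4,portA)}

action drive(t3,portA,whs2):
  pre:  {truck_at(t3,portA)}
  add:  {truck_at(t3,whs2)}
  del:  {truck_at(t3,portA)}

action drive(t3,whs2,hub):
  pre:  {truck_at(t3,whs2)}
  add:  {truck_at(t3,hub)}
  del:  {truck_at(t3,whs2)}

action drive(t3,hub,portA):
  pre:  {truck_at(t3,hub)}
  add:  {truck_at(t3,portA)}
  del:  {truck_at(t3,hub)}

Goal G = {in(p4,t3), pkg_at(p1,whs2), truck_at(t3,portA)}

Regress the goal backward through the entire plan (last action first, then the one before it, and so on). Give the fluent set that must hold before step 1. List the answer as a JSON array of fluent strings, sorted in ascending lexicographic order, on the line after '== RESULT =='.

Work backward from the goal:
  through step 4 (drive(t3,hub,portA)): drop {truck_at(t3,portA)}, keep {in(p4,t3), pkg_at(p1,whs2)}, require {truck_at(t3,hub)}
    → {in(p4,t3), pkg_at(p1,whs2), truck_at(t3,hub)}
  through step 3 (drive(t3,whs2,hub)): drop {truck_at(t3,hub)}, keep {in(p4,t3), pkg_at(p1,whs2)}, require {truck_at(t3,whs2)}
    → {in(p4,t3), pkg_at(p1,whs2), truck_at(t3,whs2)}
  through step 2 (drive(t3,portA,whs2)): drop {truck_at(t3,whs2)}, keep {in(p4,t3), pkg_at(p1,whs2)}, require {truck_at(t3,portA)}
    → {in(p4,t3), pkg_at(p1,whs2), truck_at(t3,portA)}
  through step 1 (load(p4,t3,portA)): drop {in(p4,t3)}, keep {pkg_at(p1,whs2), truck_at(t3,portA)}, require {pkg_at(p4,portA), truck_at(t3,portA)}
    → {pkg_at(p1,whs2), pkg_at(p4,portA), truck_at(t3,portA)}

== RESULT ==
["pkg_at(p1,whs2)", "pkg_at(p4,portA)", "truck_at(t3,portA)"]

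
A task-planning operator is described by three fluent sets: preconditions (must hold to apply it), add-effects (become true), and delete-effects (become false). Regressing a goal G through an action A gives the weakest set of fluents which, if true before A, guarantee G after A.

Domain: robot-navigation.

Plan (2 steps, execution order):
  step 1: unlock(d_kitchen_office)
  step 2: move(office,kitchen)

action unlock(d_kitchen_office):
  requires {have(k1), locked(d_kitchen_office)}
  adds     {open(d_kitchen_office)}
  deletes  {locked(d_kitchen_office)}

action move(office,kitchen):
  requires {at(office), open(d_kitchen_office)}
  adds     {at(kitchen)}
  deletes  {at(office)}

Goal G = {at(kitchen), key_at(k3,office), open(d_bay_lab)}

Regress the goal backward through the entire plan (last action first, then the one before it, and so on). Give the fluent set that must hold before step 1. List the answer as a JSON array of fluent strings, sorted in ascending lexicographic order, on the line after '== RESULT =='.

Regress step by step:
  through step 2 (move(office,kitchen)): drop {at(kitchen)}, keep {key_at(k3,office), open(d_bay_lab)}, require {at(office), open(d_kitchen_office)}
    → {at(office), key_at(k3,office), open(d_bay_lab), open(d_kitchen_office)}
  through step 1 (unlock(d_kitchen_office)): drop {open(d_kitchen_office)}, keep {at(office), key_at(k3,office), open(d_bay_lab)}, require {have(k1), locked(d_kitchen_office)}
    → {at(office), have(k1), key_at(k3,office), locked(d_kitchen_office), open(d_bay_lab)}

== RESULT ==
["at(office)", "have(k1)", "key_at(k3,office)", "locked(d_kitchen_office)", "open(d_bay_lab)"]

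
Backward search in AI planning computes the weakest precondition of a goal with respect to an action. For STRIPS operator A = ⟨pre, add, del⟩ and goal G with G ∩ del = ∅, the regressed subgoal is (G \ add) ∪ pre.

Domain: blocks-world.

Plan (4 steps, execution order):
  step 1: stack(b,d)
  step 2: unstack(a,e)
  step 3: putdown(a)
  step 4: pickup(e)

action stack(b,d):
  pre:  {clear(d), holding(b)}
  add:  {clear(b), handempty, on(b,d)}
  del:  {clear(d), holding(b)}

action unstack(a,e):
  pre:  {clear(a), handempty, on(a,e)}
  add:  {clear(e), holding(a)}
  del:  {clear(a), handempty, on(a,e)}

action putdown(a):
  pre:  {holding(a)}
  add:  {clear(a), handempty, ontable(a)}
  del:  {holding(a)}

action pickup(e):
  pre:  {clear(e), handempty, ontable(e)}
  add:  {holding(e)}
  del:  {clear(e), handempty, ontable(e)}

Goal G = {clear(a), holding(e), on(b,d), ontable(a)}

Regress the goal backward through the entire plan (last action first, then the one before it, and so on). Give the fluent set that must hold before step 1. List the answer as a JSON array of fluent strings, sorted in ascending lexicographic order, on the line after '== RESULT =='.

Work backward from the goal:
  through step 4 (pickup(e)): drop {holding(e)}, keep {clear(a), on(b,d), ontable(a)}, require {clear(e), handempty, ontable(e)}
    → {clear(a), clear(e), handempty, on(b,d), ontable(a), ontable(e)}
  through step 3 (putdown(a)): drop {clear(a), handempty, ontable(a)}, keep {clear(e), on(b,d), ontable(e)}, require {holding(a)}
    → {clear(e), holding(a), on(b,d), ontable(e)}
  through step 2 (unstack(a,e)): drop {clear(e), holding(a)}, keep {on(b,d), ontable(e)}, require {clear(a), handempty, on(a,e)}
    → {clear(a), handempty, on(a,e), on(b,d), ontable(e)}
  through step 1 (stack(b,d)): drop {handempty, on(b,d)}, keep {clear(a), on(a,e), ontable(e)}, require {clear(d), holding(b)}
    → {clear(a), clear(d), holding(b), on(a,e), ontable(e)}

== RESULT ==
["clear(a)", "clear(d)", "holding(b)", "on(a,e)", "ontable(e)"]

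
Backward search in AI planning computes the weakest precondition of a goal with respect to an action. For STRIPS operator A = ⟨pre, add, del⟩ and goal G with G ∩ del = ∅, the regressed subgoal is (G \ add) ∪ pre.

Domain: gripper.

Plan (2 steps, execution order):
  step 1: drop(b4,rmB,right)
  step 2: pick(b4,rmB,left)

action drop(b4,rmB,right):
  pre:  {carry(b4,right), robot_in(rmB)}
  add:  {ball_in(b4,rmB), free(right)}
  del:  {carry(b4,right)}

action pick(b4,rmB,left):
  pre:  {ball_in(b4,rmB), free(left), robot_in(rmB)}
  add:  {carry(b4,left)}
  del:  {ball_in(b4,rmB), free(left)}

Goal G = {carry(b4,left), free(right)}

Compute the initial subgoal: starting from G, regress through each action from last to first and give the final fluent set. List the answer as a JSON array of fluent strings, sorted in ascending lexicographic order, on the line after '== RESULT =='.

Regress step by step:
  through step 2 (pick(b4,rmB,left)): drop {carry(b4,left)}, keep {free(right)}, require {ball_in(b4,rmB), free(left), robot_in(rmB)}
    → {ball_in(b4,rmB), free(left), free(right), robot_in(rmB)}
  through step 1 (drop(b4,rmB,right)): drop {ball_in(b4,rmB), free(right)}, keep {free(left), robot_in(rmB)}, require {carry(b4,right), robot_in(rmB)}
    → {carry(b4,right), free(left), robot_in(rmB)}

== RESULT ==
["carry(b4,right)", "free(left)", "robot_in(rmB)"]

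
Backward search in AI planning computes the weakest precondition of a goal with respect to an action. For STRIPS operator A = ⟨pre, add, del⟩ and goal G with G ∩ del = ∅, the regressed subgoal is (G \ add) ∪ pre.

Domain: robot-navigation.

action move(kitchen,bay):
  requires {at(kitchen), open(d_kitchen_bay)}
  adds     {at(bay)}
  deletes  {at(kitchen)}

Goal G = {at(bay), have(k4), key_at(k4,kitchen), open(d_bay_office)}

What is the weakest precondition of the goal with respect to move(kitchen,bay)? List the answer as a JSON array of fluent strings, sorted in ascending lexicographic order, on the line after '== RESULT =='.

Compute (G \ add) ∪ pre:
  G ∩ del = {}  (empty — regression defined)
  G \ add = {at(bay), have(k4), key_at(k4,kitchen), open(d_bay_office)} \ {at(bay)} = {have(k4), key_at(k4,kitchen), open(d_bay_office)}
  ∪ pre   = {have(k4), key_at(k4,kitchen), open(d_bay_office)} ∪ {at(kitchen), open(d_kitchen_bay)}
          = {at(kitchen), have(k4), key_at(k4,kitchen), open(d_bay_office), open(d_kitchen_bay)}

== RESULT ==
["at(kitchen)", "have(k4)", "key_at(k4,kitchen)", "open(d_bay_office)", "open(d_kitchen_bay)"]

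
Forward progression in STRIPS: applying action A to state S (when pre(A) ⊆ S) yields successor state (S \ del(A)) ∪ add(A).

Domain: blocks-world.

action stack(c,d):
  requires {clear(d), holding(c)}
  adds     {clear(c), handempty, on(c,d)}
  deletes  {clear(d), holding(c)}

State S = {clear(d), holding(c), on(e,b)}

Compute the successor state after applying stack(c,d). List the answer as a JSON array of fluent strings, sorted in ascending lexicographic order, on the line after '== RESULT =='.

Progress:
  pre ⊆ S: {clear(d), holding(c)} ⊆ S  — applicable
  S \ del = {on(e,b)}
  ∪ add   = {clear(c), handempty, on(c,d), on(e,b)}

== RESULT ==
["clear(c)", "handempty", "on(c,d)", "on(e,b)"]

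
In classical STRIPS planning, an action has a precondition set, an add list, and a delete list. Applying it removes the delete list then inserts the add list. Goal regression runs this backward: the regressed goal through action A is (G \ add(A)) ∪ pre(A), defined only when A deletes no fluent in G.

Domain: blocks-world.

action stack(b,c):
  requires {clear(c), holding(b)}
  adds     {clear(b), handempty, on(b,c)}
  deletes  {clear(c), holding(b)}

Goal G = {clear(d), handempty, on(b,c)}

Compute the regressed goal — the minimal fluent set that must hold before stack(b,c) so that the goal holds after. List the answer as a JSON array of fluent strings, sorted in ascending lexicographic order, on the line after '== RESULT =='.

Regress:
  G ∩ del = {}  (empty — regression defined)
  G \ add = {clear(d), handempty, on(b,c)} \ {clear(b), handempty, on(b,c)} = {clear(d)}
  ∪ pre   = {clear(d)} ∪ {clear(c), holding(b)}
          = {clear(c), clear(d), holding(b)}

== RESULT ==
["clear(c)", "clear(d)", "holding(b)"]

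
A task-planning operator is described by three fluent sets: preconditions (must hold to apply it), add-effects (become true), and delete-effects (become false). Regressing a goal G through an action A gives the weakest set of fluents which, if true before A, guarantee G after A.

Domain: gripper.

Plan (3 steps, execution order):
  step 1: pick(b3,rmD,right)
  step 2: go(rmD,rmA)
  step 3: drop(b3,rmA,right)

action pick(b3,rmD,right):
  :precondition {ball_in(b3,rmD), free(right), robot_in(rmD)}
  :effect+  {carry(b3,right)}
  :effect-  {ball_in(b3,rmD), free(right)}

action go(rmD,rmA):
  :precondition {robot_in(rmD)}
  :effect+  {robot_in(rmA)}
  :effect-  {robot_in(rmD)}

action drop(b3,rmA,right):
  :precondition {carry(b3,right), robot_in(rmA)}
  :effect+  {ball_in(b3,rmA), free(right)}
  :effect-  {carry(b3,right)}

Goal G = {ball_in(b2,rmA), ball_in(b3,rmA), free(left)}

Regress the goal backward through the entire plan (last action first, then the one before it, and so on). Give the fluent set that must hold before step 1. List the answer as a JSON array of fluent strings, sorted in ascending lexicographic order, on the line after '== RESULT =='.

Regress step by step:
  through step 3 (drop(b3,rmA,right)): drop {ball_in(b3,rmA)}, keep {ball_in(b2,rmA), free(left)}, require {carry(b3,right), robot_in(rmA)}
    → {ball_in(b2,rmA), carry(b3,right), free(left), robot_in(rmA)}
  through step 2 (go(rmD,rmA)): drop {robot_in(rmA)}, keep {ball_in(b2,rmA), carry(b3,right), free(left)}, require {robot_in(rmD)}
    → {ball_in(b2,rmA), carry(b3,right), free(left), robot_in(rmD)}
  through step 1 (pick(b3,rmD,right)): drop {carry(b3,right)}, keep {ball_in(b2,rmA), free(left), robot_in(rmD)}, require {ball_in(b3,rmD), free(right), robot_in(rmD)}
    → {ball_in(b2,rmA), ball_in(b3,rmD), free(left), free(right), robot_in(rmD)}

== RESULT ==
["ball_in(b2,rmA)", "ball_in(b3,rmD)", "free(left)", "free(right)", "robot_in(rmD)"]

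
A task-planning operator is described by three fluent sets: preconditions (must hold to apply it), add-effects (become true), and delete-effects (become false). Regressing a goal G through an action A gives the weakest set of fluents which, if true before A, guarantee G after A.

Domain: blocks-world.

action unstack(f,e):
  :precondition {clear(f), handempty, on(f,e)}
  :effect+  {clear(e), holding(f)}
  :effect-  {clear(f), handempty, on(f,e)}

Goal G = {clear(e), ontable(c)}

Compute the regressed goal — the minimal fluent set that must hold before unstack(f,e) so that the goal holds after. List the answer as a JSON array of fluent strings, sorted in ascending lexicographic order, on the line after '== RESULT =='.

Regress:
  G ∩ del = {}  (empty — regression defined)
  G \ add = {clear(e), ontable(c)} \ {clear(e), holding(f)} = {ontable(c)}
  ∪ pre   = {ontable(c)} ∪ {clear(f), handempty, on(f,e)}
          = {clear(f), handempty, on(f,e), ontable(c)}

== RESULT ==
["clear(f)", "handempty", "on(f,e)", "ontable(c)"]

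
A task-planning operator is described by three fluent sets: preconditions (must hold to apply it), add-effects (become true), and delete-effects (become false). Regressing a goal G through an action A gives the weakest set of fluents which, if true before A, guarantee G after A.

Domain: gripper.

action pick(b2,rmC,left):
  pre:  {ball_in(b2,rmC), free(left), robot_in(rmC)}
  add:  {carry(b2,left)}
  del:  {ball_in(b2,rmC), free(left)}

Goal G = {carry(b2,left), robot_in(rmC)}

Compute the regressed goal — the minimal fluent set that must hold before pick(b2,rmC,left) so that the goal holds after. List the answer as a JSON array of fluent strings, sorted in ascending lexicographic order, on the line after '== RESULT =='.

Compute (G \ add) ∪ pre:
  G ∩ del = {}  (empty — regression defined)
  G \ add = {carry(b2,left), robot_in(rmC)} \ {carry(b2,left)} = {robot_in(rmC)}
  ∪ pre   = {robot_in(rmC)} ∪ {ball_in(b2,rmC), free(left), robot_in(rmC)}
          = {ball_in(b2,rmC), free(left), robot_in(rmC)}

== RESULT ==
["ball_in(b2,rmC)", "free(left)", "robot_in(rmC)"]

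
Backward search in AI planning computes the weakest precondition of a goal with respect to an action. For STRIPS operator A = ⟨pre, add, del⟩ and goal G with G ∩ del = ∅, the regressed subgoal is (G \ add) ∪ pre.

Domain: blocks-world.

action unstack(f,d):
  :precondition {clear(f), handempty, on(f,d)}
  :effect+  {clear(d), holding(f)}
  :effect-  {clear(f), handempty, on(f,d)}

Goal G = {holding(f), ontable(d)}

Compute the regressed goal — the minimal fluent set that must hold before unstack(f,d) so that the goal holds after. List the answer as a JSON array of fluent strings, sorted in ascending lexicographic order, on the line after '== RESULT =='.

Regress:
  G ∩ del = {}  (empty — regression defined)
  G \ add = {holding(f), ontable(d)} \ {clear(d), holding(f)} = {ontable(d)}
  ∪ pre   = {ontable(d)} ∪ {clear(f), handempty, on(f,d)}
          = {clear(f), handempty, on(f,d), ontable(d)}

== RESULT ==
["clear(f)", "handempty", "on(f,d)", "ontable(d)"]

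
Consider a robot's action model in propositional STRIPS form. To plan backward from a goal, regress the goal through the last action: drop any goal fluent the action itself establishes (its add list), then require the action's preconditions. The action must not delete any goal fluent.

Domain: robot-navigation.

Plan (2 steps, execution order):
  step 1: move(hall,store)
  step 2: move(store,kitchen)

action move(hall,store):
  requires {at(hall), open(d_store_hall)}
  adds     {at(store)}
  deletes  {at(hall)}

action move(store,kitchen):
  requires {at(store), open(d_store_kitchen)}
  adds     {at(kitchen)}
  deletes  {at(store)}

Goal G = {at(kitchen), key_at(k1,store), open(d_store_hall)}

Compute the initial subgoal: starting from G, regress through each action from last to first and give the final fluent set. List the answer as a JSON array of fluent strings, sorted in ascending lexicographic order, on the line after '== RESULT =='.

Work backward from the goal:
  through step 2 (move(store,kitchen)): drop {at(kitchen)}, keep {key_at(k1,store), open(d_store_hall)}, require {at(store), open(d_store_kitchen)}
    → {at(store), key_at(k1,store), open(d_store_hall), open(d_store_kitchen)}
  through step 1 (move(hall,store)): drop {at(store)}, keep {key_at(k1,store), open(d_store_hall), open(d_store_kitchen)}, require {at(hall), open(d_store_hall)}
    → {at(hall), key_at(k1,store), open(d_store_hall), open(d_store_kitchen)}

== RESULT ==
["at(hall)", "key_at(k1,store)", "open(d_store_hall)", "open(d_store_kitchen)"]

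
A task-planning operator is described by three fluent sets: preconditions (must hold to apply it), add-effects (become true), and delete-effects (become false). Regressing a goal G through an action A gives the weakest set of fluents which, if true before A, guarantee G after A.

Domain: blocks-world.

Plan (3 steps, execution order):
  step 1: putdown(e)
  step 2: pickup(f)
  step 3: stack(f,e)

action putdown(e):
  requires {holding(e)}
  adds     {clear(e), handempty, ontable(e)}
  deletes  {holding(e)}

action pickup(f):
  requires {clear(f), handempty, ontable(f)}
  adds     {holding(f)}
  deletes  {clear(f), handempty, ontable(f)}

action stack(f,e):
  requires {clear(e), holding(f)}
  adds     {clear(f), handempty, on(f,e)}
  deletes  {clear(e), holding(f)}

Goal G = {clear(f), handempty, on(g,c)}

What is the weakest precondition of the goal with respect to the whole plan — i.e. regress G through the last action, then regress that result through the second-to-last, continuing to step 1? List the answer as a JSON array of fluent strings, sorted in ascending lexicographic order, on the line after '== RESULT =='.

Regress step by step:
  through step 3 (stack(f,e)): drop {clear(f), handempty}, keep {on(g,c)}, require {clear(e), holding(f)}
    → {clear(e), holding(f), on(g,c)}
  through step 2 (pickup(f)): drop {holding(f)}, keep {clear(e), on(g,c)}, require {clear(f), handempty, ontable(f)}
    → {clear(e), clear(f), handempty, on(g,c), ontable(f)}
  through step 1 (putdown(e)): drop {clear(e), handempty}, keep {clear(f), on(g,c), ontable(f)}, require {holding(e)}
    → {clear(f), holding(e), on(g,c), ontable(f)}

== RESULT ==
["clear(f)", "holding(e)", "on(g,c)", "ontable(f)"]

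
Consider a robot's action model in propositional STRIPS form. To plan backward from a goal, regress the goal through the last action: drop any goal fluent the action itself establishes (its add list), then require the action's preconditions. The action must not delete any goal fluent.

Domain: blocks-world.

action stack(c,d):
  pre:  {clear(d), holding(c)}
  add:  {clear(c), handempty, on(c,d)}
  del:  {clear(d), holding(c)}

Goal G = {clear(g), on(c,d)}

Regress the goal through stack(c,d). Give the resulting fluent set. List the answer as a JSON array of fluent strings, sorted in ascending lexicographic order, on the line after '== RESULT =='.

Compute (G \ add) ∪ pre:
  G ∩ del = {}  (empty — regression defined)
  G \ add = {clear(g), on(c,d)} \ {clear(c), handempty, on(c,d)} = {clear(g)}
  ∪ pre   = {clear(g)} ∪ {clear(d), holding(c)}
          = {clear(d), clear(g), holding(c)}

== RESULT ==
["clear(d)", "clear(g)", "holding(c)"]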